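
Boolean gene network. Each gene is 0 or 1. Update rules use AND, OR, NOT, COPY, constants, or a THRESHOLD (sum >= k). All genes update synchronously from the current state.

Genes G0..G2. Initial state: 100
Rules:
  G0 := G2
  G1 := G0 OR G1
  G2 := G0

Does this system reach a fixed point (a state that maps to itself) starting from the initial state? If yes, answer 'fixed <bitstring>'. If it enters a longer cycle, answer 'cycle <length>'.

Step 0: 100
Step 1: G0=G2=0 G1=G0|G1=1|0=1 G2=G0=1 -> 011
Step 2: G0=G2=1 G1=G0|G1=0|1=1 G2=G0=0 -> 110
Step 3: G0=G2=0 G1=G0|G1=1|1=1 G2=G0=1 -> 011
Cycle of length 2 starting at step 1 -> no fixed point

Answer: cycle 2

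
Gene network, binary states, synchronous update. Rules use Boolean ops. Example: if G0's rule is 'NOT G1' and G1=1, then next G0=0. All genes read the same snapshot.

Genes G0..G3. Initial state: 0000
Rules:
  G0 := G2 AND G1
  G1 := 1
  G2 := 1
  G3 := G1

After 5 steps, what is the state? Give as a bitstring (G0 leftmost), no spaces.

Step 1: G0=G2&G1=0&0=0 G1=1(const) G2=1(const) G3=G1=0 -> 0110
Step 2: G0=G2&G1=1&1=1 G1=1(const) G2=1(const) G3=G1=1 -> 1111
Step 3: G0=G2&G1=1&1=1 G1=1(const) G2=1(const) G3=G1=1 -> 1111
Step 4: G0=G2&G1=1&1=1 G1=1(const) G2=1(const) G3=G1=1 -> 1111
Step 5: G0=G2&G1=1&1=1 G1=1(const) G2=1(const) G3=G1=1 -> 1111

1111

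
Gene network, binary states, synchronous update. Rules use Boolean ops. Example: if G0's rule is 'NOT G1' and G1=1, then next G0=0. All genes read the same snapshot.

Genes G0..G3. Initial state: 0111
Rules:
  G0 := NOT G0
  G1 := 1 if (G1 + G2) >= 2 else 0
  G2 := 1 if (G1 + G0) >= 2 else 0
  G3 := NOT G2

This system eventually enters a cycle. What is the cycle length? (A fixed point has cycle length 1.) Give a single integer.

Step 0: 0111
Step 1: G0=NOT G0=NOT 0=1 G1=(1+1>=2)=1 G2=(1+0>=2)=0 G3=NOT G2=NOT 1=0 -> 1100
Step 2: G0=NOT G0=NOT 1=0 G1=(1+0>=2)=0 G2=(1+1>=2)=1 G3=NOT G2=NOT 0=1 -> 0011
Step 3: G0=NOT G0=NOT 0=1 G1=(0+1>=2)=0 G2=(0+0>=2)=0 G3=NOT G2=NOT 1=0 -> 1000
Step 4: G0=NOT G0=NOT 1=0 G1=(0+0>=2)=0 G2=(0+1>=2)=0 G3=NOT G2=NOT 0=1 -> 0001
Step 5: G0=NOT G0=NOT 0=1 G1=(0+0>=2)=0 G2=(0+0>=2)=0 G3=NOT G2=NOT 0=1 -> 1001
Step 6: G0=NOT G0=NOT 1=0 G1=(0+0>=2)=0 G2=(0+1>=2)=0 G3=NOT G2=NOT 0=1 -> 0001
State from step 6 equals state from step 4 -> cycle length 2

Answer: 2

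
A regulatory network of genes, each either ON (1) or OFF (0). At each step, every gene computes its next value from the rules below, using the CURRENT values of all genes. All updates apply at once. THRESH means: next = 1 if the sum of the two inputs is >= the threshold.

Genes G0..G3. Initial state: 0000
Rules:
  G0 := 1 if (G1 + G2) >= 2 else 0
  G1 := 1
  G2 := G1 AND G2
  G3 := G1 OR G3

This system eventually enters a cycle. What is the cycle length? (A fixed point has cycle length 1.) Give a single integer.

Step 0: 0000
Step 1: G0=(0+0>=2)=0 G1=1(const) G2=G1&G2=0&0=0 G3=G1|G3=0|0=0 -> 0100
Step 2: G0=(1+0>=2)=0 G1=1(const) G2=G1&G2=1&0=0 G3=G1|G3=1|0=1 -> 0101
Step 3: G0=(1+0>=2)=0 G1=1(const) G2=G1&G2=1&0=0 G3=G1|G3=1|1=1 -> 0101
State from step 3 equals state from step 2 -> cycle length 1

Answer: 1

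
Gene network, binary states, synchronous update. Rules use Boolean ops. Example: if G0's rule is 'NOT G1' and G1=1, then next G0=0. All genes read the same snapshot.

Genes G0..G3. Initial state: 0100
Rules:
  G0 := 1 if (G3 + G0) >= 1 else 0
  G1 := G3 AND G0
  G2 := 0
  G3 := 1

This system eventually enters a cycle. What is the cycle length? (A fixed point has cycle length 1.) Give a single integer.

Answer: 1

Derivation:
Step 0: 0100
Step 1: G0=(0+0>=1)=0 G1=G3&G0=0&0=0 G2=0(const) G3=1(const) -> 0001
Step 2: G0=(1+0>=1)=1 G1=G3&G0=1&0=0 G2=0(const) G3=1(const) -> 1001
Step 3: G0=(1+1>=1)=1 G1=G3&G0=1&1=1 G2=0(const) G3=1(const) -> 1101
Step 4: G0=(1+1>=1)=1 G1=G3&G0=1&1=1 G2=0(const) G3=1(const) -> 1101
State from step 4 equals state from step 3 -> cycle length 1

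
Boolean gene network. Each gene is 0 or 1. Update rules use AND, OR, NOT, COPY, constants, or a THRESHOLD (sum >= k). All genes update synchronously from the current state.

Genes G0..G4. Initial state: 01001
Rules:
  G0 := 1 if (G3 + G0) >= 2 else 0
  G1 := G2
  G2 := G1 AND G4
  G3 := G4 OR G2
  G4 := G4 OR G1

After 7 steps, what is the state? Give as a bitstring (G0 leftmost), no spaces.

Step 1: G0=(0+0>=2)=0 G1=G2=0 G2=G1&G4=1&1=1 G3=G4|G2=1|0=1 G4=G4|G1=1|1=1 -> 00111
Step 2: G0=(1+0>=2)=0 G1=G2=1 G2=G1&G4=0&1=0 G3=G4|G2=1|1=1 G4=G4|G1=1|0=1 -> 01011
Step 3: G0=(1+0>=2)=0 G1=G2=0 G2=G1&G4=1&1=1 G3=G4|G2=1|0=1 G4=G4|G1=1|1=1 -> 00111
Step 4: G0=(1+0>=2)=0 G1=G2=1 G2=G1&G4=0&1=0 G3=G4|G2=1|1=1 G4=G4|G1=1|0=1 -> 01011
Step 5: G0=(1+0>=2)=0 G1=G2=0 G2=G1&G4=1&1=1 G3=G4|G2=1|0=1 G4=G4|G1=1|1=1 -> 00111
Step 6: G0=(1+0>=2)=0 G1=G2=1 G2=G1&G4=0&1=0 G3=G4|G2=1|1=1 G4=G4|G1=1|0=1 -> 01011
Step 7: G0=(1+0>=2)=0 G1=G2=0 G2=G1&G4=1&1=1 G3=G4|G2=1|0=1 G4=G4|G1=1|1=1 -> 00111

00111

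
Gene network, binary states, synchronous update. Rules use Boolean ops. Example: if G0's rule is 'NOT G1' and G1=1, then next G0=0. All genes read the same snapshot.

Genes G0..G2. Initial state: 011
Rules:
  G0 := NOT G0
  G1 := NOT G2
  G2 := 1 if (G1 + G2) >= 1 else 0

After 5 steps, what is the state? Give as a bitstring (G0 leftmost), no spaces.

Step 1: G0=NOT G0=NOT 0=1 G1=NOT G2=NOT 1=0 G2=(1+1>=1)=1 -> 101
Step 2: G0=NOT G0=NOT 1=0 G1=NOT G2=NOT 1=0 G2=(0+1>=1)=1 -> 001
Step 3: G0=NOT G0=NOT 0=1 G1=NOT G2=NOT 1=0 G2=(0+1>=1)=1 -> 101
Step 4: G0=NOT G0=NOT 1=0 G1=NOT G2=NOT 1=0 G2=(0+1>=1)=1 -> 001
Step 5: G0=NOT G0=NOT 0=1 G1=NOT G2=NOT 1=0 G2=(0+1>=1)=1 -> 101

101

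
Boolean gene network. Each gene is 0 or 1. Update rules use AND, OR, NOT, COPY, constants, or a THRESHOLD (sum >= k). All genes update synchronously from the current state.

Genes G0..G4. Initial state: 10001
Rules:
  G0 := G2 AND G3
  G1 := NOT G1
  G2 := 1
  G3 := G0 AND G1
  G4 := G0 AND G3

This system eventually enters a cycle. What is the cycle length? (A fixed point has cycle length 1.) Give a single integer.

Answer: 2

Derivation:
Step 0: 10001
Step 1: G0=G2&G3=0&0=0 G1=NOT G1=NOT 0=1 G2=1(const) G3=G0&G1=1&0=0 G4=G0&G3=1&0=0 -> 01100
Step 2: G0=G2&G3=1&0=0 G1=NOT G1=NOT 1=0 G2=1(const) G3=G0&G1=0&1=0 G4=G0&G3=0&0=0 -> 00100
Step 3: G0=G2&G3=1&0=0 G1=NOT G1=NOT 0=1 G2=1(const) G3=G0&G1=0&0=0 G4=G0&G3=0&0=0 -> 01100
State from step 3 equals state from step 1 -> cycle length 2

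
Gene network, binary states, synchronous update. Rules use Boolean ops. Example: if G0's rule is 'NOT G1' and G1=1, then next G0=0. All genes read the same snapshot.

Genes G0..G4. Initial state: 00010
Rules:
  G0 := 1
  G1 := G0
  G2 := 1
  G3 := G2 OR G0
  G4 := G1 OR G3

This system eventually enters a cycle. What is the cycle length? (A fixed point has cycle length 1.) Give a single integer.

Step 0: 00010
Step 1: G0=1(const) G1=G0=0 G2=1(const) G3=G2|G0=0|0=0 G4=G1|G3=0|1=1 -> 10101
Step 2: G0=1(const) G1=G0=1 G2=1(const) G3=G2|G0=1|1=1 G4=G1|G3=0|0=0 -> 11110
Step 3: G0=1(const) G1=G0=1 G2=1(const) G3=G2|G0=1|1=1 G4=G1|G3=1|1=1 -> 11111
Step 4: G0=1(const) G1=G0=1 G2=1(const) G3=G2|G0=1|1=1 G4=G1|G3=1|1=1 -> 11111
State from step 4 equals state from step 3 -> cycle length 1

Answer: 1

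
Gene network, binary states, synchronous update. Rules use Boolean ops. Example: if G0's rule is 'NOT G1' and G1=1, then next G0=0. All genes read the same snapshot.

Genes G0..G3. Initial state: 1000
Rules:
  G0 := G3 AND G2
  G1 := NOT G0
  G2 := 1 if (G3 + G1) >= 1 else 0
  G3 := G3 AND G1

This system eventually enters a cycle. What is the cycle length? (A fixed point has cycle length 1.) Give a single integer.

Step 0: 1000
Step 1: G0=G3&G2=0&0=0 G1=NOT G0=NOT 1=0 G2=(0+0>=1)=0 G3=G3&G1=0&0=0 -> 0000
Step 2: G0=G3&G2=0&0=0 G1=NOT G0=NOT 0=1 G2=(0+0>=1)=0 G3=G3&G1=0&0=0 -> 0100
Step 3: G0=G3&G2=0&0=0 G1=NOT G0=NOT 0=1 G2=(0+1>=1)=1 G3=G3&G1=0&1=0 -> 0110
Step 4: G0=G3&G2=0&1=0 G1=NOT G0=NOT 0=1 G2=(0+1>=1)=1 G3=G3&G1=0&1=0 -> 0110
State from step 4 equals state from step 3 -> cycle length 1

Answer: 1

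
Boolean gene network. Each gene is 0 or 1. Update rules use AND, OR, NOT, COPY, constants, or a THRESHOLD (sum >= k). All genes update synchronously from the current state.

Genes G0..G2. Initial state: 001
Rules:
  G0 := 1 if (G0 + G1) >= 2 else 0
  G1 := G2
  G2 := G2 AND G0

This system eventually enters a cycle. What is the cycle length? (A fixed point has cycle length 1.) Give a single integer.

Answer: 1

Derivation:
Step 0: 001
Step 1: G0=(0+0>=2)=0 G1=G2=1 G2=G2&G0=1&0=0 -> 010
Step 2: G0=(0+1>=2)=0 G1=G2=0 G2=G2&G0=0&0=0 -> 000
Step 3: G0=(0+0>=2)=0 G1=G2=0 G2=G2&G0=0&0=0 -> 000
State from step 3 equals state from step 2 -> cycle length 1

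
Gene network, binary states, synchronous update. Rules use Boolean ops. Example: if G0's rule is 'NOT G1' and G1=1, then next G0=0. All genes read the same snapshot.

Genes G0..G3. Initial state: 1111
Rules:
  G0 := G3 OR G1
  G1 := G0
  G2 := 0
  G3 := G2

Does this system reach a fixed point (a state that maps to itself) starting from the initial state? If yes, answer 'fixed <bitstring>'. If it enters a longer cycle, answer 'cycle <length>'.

Step 0: 1111
Step 1: G0=G3|G1=1|1=1 G1=G0=1 G2=0(const) G3=G2=1 -> 1101
Step 2: G0=G3|G1=1|1=1 G1=G0=1 G2=0(const) G3=G2=0 -> 1100
Step 3: G0=G3|G1=0|1=1 G1=G0=1 G2=0(const) G3=G2=0 -> 1100
Fixed point reached at step 2: 1100

Answer: fixed 1100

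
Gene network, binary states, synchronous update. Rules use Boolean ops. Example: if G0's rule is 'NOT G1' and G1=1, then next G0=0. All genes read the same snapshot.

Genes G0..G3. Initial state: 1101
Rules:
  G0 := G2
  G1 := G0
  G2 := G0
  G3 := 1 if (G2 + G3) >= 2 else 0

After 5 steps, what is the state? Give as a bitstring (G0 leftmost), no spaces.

Step 1: G0=G2=0 G1=G0=1 G2=G0=1 G3=(0+1>=2)=0 -> 0110
Step 2: G0=G2=1 G1=G0=0 G2=G0=0 G3=(1+0>=2)=0 -> 1000
Step 3: G0=G2=0 G1=G0=1 G2=G0=1 G3=(0+0>=2)=0 -> 0110
Step 4: G0=G2=1 G1=G0=0 G2=G0=0 G3=(1+0>=2)=0 -> 1000
Step 5: G0=G2=0 G1=G0=1 G2=G0=1 G3=(0+0>=2)=0 -> 0110

0110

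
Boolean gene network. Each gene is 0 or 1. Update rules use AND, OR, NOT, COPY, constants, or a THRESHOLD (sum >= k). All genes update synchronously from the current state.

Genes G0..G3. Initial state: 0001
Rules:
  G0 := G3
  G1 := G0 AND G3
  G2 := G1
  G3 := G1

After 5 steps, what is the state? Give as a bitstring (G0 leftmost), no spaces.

Step 1: G0=G3=1 G1=G0&G3=0&1=0 G2=G1=0 G3=G1=0 -> 1000
Step 2: G0=G3=0 G1=G0&G3=1&0=0 G2=G1=0 G3=G1=0 -> 0000
Step 3: G0=G3=0 G1=G0&G3=0&0=0 G2=G1=0 G3=G1=0 -> 0000
Step 4: G0=G3=0 G1=G0&G3=0&0=0 G2=G1=0 G3=G1=0 -> 0000
Step 5: G0=G3=0 G1=G0&G3=0&0=0 G2=G1=0 G3=G1=0 -> 0000

0000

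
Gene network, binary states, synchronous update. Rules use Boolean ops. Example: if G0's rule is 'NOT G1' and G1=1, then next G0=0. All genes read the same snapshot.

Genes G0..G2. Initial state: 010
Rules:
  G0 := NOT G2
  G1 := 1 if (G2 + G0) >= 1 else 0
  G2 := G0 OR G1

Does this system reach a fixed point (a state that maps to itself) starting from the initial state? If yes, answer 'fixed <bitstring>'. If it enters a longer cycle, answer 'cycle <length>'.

Step 0: 010
Step 1: G0=NOT G2=NOT 0=1 G1=(0+0>=1)=0 G2=G0|G1=0|1=1 -> 101
Step 2: G0=NOT G2=NOT 1=0 G1=(1+1>=1)=1 G2=G0|G1=1|0=1 -> 011
Step 3: G0=NOT G2=NOT 1=0 G1=(1+0>=1)=1 G2=G0|G1=0|1=1 -> 011
Fixed point reached at step 2: 011

Answer: fixed 011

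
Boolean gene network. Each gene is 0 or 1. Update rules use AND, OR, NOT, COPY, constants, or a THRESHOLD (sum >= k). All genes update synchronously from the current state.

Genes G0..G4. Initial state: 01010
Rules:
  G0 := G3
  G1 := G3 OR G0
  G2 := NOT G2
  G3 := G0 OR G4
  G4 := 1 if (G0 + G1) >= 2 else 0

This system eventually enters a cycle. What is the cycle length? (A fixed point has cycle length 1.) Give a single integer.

Step 0: 01010
Step 1: G0=G3=1 G1=G3|G0=1|0=1 G2=NOT G2=NOT 0=1 G3=G0|G4=0|0=0 G4=(0+1>=2)=0 -> 11100
Step 2: G0=G3=0 G1=G3|G0=0|1=1 G2=NOT G2=NOT 1=0 G3=G0|G4=1|0=1 G4=(1+1>=2)=1 -> 01011
Step 3: G0=G3=1 G1=G3|G0=1|0=1 G2=NOT G2=NOT 0=1 G3=G0|G4=0|1=1 G4=(0+1>=2)=0 -> 11110
Step 4: G0=G3=1 G1=G3|G0=1|1=1 G2=NOT G2=NOT 1=0 G3=G0|G4=1|0=1 G4=(1+1>=2)=1 -> 11011
Step 5: G0=G3=1 G1=G3|G0=1|1=1 G2=NOT G2=NOT 0=1 G3=G0|G4=1|1=1 G4=(1+1>=2)=1 -> 11111
Step 6: G0=G3=1 G1=G3|G0=1|1=1 G2=NOT G2=NOT 1=0 G3=G0|G4=1|1=1 G4=(1+1>=2)=1 -> 11011
State from step 6 equals state from step 4 -> cycle length 2

Answer: 2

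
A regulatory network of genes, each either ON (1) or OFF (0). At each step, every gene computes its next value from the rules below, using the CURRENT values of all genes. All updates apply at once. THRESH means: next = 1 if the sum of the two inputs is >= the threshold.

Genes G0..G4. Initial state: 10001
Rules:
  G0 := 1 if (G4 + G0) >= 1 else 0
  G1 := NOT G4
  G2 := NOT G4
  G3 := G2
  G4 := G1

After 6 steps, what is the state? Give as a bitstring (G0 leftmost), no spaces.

Step 1: G0=(1+1>=1)=1 G1=NOT G4=NOT 1=0 G2=NOT G4=NOT 1=0 G3=G2=0 G4=G1=0 -> 10000
Step 2: G0=(0+1>=1)=1 G1=NOT G4=NOT 0=1 G2=NOT G4=NOT 0=1 G3=G2=0 G4=G1=0 -> 11100
Step 3: G0=(0+1>=1)=1 G1=NOT G4=NOT 0=1 G2=NOT G4=NOT 0=1 G3=G2=1 G4=G1=1 -> 11111
Step 4: G0=(1+1>=1)=1 G1=NOT G4=NOT 1=0 G2=NOT G4=NOT 1=0 G3=G2=1 G4=G1=1 -> 10011
Step 5: G0=(1+1>=1)=1 G1=NOT G4=NOT 1=0 G2=NOT G4=NOT 1=0 G3=G2=0 G4=G1=0 -> 10000
Step 6: G0=(0+1>=1)=1 G1=NOT G4=NOT 0=1 G2=NOT G4=NOT 0=1 G3=G2=0 G4=G1=0 -> 11100

11100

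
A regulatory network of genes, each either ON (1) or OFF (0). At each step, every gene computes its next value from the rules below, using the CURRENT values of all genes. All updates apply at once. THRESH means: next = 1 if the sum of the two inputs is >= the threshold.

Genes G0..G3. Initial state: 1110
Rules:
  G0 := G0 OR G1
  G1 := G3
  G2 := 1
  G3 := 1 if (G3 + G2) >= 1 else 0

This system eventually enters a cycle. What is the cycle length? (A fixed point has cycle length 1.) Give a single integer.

Answer: 1

Derivation:
Step 0: 1110
Step 1: G0=G0|G1=1|1=1 G1=G3=0 G2=1(const) G3=(0+1>=1)=1 -> 1011
Step 2: G0=G0|G1=1|0=1 G1=G3=1 G2=1(const) G3=(1+1>=1)=1 -> 1111
Step 3: G0=G0|G1=1|1=1 G1=G3=1 G2=1(const) G3=(1+1>=1)=1 -> 1111
State from step 3 equals state from step 2 -> cycle length 1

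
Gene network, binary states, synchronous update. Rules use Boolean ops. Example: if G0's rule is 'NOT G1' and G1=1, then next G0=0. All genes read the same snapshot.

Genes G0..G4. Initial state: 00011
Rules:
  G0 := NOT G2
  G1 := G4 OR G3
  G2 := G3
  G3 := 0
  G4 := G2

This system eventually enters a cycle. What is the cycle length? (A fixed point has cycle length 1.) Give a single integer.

Step 0: 00011
Step 1: G0=NOT G2=NOT 0=1 G1=G4|G3=1|1=1 G2=G3=1 G3=0(const) G4=G2=0 -> 11100
Step 2: G0=NOT G2=NOT 1=0 G1=G4|G3=0|0=0 G2=G3=0 G3=0(const) G4=G2=1 -> 00001
Step 3: G0=NOT G2=NOT 0=1 G1=G4|G3=1|0=1 G2=G3=0 G3=0(const) G4=G2=0 -> 11000
Step 4: G0=NOT G2=NOT 0=1 G1=G4|G3=0|0=0 G2=G3=0 G3=0(const) G4=G2=0 -> 10000
Step 5: G0=NOT G2=NOT 0=1 G1=G4|G3=0|0=0 G2=G3=0 G3=0(const) G4=G2=0 -> 10000
State from step 5 equals state from step 4 -> cycle length 1

Answer: 1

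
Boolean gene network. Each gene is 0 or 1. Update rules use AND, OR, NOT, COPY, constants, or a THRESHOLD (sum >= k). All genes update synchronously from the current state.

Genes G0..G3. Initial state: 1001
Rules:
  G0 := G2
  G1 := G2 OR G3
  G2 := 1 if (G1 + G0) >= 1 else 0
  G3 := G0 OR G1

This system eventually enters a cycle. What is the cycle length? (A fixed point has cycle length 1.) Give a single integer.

Answer: 1

Derivation:
Step 0: 1001
Step 1: G0=G2=0 G1=G2|G3=0|1=1 G2=(0+1>=1)=1 G3=G0|G1=1|0=1 -> 0111
Step 2: G0=G2=1 G1=G2|G3=1|1=1 G2=(1+0>=1)=1 G3=G0|G1=0|1=1 -> 1111
Step 3: G0=G2=1 G1=G2|G3=1|1=1 G2=(1+1>=1)=1 G3=G0|G1=1|1=1 -> 1111
State from step 3 equals state from step 2 -> cycle length 1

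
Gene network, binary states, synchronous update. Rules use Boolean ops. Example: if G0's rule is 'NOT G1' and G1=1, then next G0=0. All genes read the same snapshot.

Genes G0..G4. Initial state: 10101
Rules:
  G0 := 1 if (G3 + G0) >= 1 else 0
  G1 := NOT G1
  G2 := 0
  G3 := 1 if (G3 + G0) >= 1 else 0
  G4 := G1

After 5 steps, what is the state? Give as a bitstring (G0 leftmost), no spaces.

Step 1: G0=(0+1>=1)=1 G1=NOT G1=NOT 0=1 G2=0(const) G3=(0+1>=1)=1 G4=G1=0 -> 11010
Step 2: G0=(1+1>=1)=1 G1=NOT G1=NOT 1=0 G2=0(const) G3=(1+1>=1)=1 G4=G1=1 -> 10011
Step 3: G0=(1+1>=1)=1 G1=NOT G1=NOT 0=1 G2=0(const) G3=(1+1>=1)=1 G4=G1=0 -> 11010
Step 4: G0=(1+1>=1)=1 G1=NOT G1=NOT 1=0 G2=0(const) G3=(1+1>=1)=1 G4=G1=1 -> 10011
Step 5: G0=(1+1>=1)=1 G1=NOT G1=NOT 0=1 G2=0(const) G3=(1+1>=1)=1 G4=G1=0 -> 11010

11010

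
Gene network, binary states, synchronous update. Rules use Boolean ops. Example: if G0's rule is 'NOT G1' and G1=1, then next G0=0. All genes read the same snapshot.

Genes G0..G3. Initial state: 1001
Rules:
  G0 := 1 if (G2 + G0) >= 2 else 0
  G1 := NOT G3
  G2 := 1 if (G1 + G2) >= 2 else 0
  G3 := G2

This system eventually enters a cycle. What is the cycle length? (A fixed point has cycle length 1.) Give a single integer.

Answer: 1

Derivation:
Step 0: 1001
Step 1: G0=(0+1>=2)=0 G1=NOT G3=NOT 1=0 G2=(0+0>=2)=0 G3=G2=0 -> 0000
Step 2: G0=(0+0>=2)=0 G1=NOT G3=NOT 0=1 G2=(0+0>=2)=0 G3=G2=0 -> 0100
Step 3: G0=(0+0>=2)=0 G1=NOT G3=NOT 0=1 G2=(1+0>=2)=0 G3=G2=0 -> 0100
State from step 3 equals state from step 2 -> cycle length 1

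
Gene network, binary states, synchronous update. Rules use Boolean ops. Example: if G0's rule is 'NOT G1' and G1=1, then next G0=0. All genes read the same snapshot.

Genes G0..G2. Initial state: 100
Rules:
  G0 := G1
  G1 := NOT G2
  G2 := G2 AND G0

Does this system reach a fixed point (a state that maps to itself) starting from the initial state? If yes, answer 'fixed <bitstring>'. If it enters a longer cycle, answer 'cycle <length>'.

Step 0: 100
Step 1: G0=G1=0 G1=NOT G2=NOT 0=1 G2=G2&G0=0&1=0 -> 010
Step 2: G0=G1=1 G1=NOT G2=NOT 0=1 G2=G2&G0=0&0=0 -> 110
Step 3: G0=G1=1 G1=NOT G2=NOT 0=1 G2=G2&G0=0&1=0 -> 110
Fixed point reached at step 2: 110

Answer: fixed 110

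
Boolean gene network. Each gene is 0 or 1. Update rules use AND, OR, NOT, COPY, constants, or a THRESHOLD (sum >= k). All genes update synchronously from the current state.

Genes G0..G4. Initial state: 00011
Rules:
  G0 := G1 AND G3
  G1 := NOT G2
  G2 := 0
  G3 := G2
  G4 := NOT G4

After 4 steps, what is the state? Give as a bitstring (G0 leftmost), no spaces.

Step 1: G0=G1&G3=0&1=0 G1=NOT G2=NOT 0=1 G2=0(const) G3=G2=0 G4=NOT G4=NOT 1=0 -> 01000
Step 2: G0=G1&G3=1&0=0 G1=NOT G2=NOT 0=1 G2=0(const) G3=G2=0 G4=NOT G4=NOT 0=1 -> 01001
Step 3: G0=G1&G3=1&0=0 G1=NOT G2=NOT 0=1 G2=0(const) G3=G2=0 G4=NOT G4=NOT 1=0 -> 01000
Step 4: G0=G1&G3=1&0=0 G1=NOT G2=NOT 0=1 G2=0(const) G3=G2=0 G4=NOT G4=NOT 0=1 -> 01001

01001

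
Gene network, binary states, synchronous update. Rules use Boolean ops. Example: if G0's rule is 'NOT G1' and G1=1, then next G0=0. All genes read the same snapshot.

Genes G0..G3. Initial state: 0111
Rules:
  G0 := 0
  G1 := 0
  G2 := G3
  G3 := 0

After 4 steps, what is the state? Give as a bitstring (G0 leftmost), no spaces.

Step 1: G0=0(const) G1=0(const) G2=G3=1 G3=0(const) -> 0010
Step 2: G0=0(const) G1=0(const) G2=G3=0 G3=0(const) -> 0000
Step 3: G0=0(const) G1=0(const) G2=G3=0 G3=0(const) -> 0000
Step 4: G0=0(const) G1=0(const) G2=G3=0 G3=0(const) -> 0000

0000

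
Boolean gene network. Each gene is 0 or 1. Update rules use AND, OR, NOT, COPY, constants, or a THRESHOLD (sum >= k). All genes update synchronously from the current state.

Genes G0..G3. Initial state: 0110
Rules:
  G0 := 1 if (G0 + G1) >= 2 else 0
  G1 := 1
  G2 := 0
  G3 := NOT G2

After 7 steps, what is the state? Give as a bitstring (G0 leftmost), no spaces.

Step 1: G0=(0+1>=2)=0 G1=1(const) G2=0(const) G3=NOT G2=NOT 1=0 -> 0100
Step 2: G0=(0+1>=2)=0 G1=1(const) G2=0(const) G3=NOT G2=NOT 0=1 -> 0101
Step 3: G0=(0+1>=2)=0 G1=1(const) G2=0(const) G3=NOT G2=NOT 0=1 -> 0101
Step 4: G0=(0+1>=2)=0 G1=1(const) G2=0(const) G3=NOT G2=NOT 0=1 -> 0101
Step 5: G0=(0+1>=2)=0 G1=1(const) G2=0(const) G3=NOT G2=NOT 0=1 -> 0101
Step 6: G0=(0+1>=2)=0 G1=1(const) G2=0(const) G3=NOT G2=NOT 0=1 -> 0101
Step 7: G0=(0+1>=2)=0 G1=1(const) G2=0(const) G3=NOT G2=NOT 0=1 -> 0101

0101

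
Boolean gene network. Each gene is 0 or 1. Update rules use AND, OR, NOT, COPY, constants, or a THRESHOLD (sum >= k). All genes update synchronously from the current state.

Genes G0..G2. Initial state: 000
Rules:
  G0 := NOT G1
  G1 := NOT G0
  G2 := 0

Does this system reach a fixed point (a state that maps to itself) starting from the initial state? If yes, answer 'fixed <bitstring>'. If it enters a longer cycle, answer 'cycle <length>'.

Answer: cycle 2

Derivation:
Step 0: 000
Step 1: G0=NOT G1=NOT 0=1 G1=NOT G0=NOT 0=1 G2=0(const) -> 110
Step 2: G0=NOT G1=NOT 1=0 G1=NOT G0=NOT 1=0 G2=0(const) -> 000
Cycle of length 2 starting at step 0 -> no fixed point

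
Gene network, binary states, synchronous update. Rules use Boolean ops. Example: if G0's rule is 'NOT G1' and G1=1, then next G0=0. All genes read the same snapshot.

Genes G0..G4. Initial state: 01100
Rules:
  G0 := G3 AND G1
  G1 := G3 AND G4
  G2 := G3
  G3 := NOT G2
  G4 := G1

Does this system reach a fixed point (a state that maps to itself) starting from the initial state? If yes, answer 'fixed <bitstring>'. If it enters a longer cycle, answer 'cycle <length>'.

Answer: cycle 4

Derivation:
Step 0: 01100
Step 1: G0=G3&G1=0&1=0 G1=G3&G4=0&0=0 G2=G3=0 G3=NOT G2=NOT 1=0 G4=G1=1 -> 00001
Step 2: G0=G3&G1=0&0=0 G1=G3&G4=0&1=0 G2=G3=0 G3=NOT G2=NOT 0=1 G4=G1=0 -> 00010
Step 3: G0=G3&G1=1&0=0 G1=G3&G4=1&0=0 G2=G3=1 G3=NOT G2=NOT 0=1 G4=G1=0 -> 00110
Step 4: G0=G3&G1=1&0=0 G1=G3&G4=1&0=0 G2=G3=1 G3=NOT G2=NOT 1=0 G4=G1=0 -> 00100
Step 5: G0=G3&G1=0&0=0 G1=G3&G4=0&0=0 G2=G3=0 G3=NOT G2=NOT 1=0 G4=G1=0 -> 00000
Step 6: G0=G3&G1=0&0=0 G1=G3&G4=0&0=0 G2=G3=0 G3=NOT G2=NOT 0=1 G4=G1=0 -> 00010
Cycle of length 4 starting at step 2 -> no fixed point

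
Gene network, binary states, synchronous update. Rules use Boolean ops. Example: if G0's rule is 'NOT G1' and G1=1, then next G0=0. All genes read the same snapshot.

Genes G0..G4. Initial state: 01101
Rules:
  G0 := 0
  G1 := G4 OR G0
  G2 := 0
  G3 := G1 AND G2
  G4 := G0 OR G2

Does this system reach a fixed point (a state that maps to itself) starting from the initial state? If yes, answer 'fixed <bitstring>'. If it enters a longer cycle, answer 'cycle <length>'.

Step 0: 01101
Step 1: G0=0(const) G1=G4|G0=1|0=1 G2=0(const) G3=G1&G2=1&1=1 G4=G0|G2=0|1=1 -> 01011
Step 2: G0=0(const) G1=G4|G0=1|0=1 G2=0(const) G3=G1&G2=1&0=0 G4=G0|G2=0|0=0 -> 01000
Step 3: G0=0(const) G1=G4|G0=0|0=0 G2=0(const) G3=G1&G2=1&0=0 G4=G0|G2=0|0=0 -> 00000
Step 4: G0=0(const) G1=G4|G0=0|0=0 G2=0(const) G3=G1&G2=0&0=0 G4=G0|G2=0|0=0 -> 00000
Fixed point reached at step 3: 00000

Answer: fixed 00000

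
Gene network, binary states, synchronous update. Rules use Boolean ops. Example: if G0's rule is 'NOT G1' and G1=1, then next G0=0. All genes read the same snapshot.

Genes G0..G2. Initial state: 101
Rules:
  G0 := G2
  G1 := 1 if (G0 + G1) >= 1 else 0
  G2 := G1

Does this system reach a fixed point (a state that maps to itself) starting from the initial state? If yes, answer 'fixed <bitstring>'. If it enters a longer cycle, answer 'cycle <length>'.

Answer: fixed 111

Derivation:
Step 0: 101
Step 1: G0=G2=1 G1=(1+0>=1)=1 G2=G1=0 -> 110
Step 2: G0=G2=0 G1=(1+1>=1)=1 G2=G1=1 -> 011
Step 3: G0=G2=1 G1=(0+1>=1)=1 G2=G1=1 -> 111
Step 4: G0=G2=1 G1=(1+1>=1)=1 G2=G1=1 -> 111
Fixed point reached at step 3: 111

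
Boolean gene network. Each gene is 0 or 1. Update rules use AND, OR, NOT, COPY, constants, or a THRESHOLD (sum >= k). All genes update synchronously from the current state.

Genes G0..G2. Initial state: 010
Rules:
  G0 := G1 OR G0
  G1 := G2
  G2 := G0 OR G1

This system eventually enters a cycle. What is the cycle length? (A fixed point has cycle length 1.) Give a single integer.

Answer: 1

Derivation:
Step 0: 010
Step 1: G0=G1|G0=1|0=1 G1=G2=0 G2=G0|G1=0|1=1 -> 101
Step 2: G0=G1|G0=0|1=1 G1=G2=1 G2=G0|G1=1|0=1 -> 111
Step 3: G0=G1|G0=1|1=1 G1=G2=1 G2=G0|G1=1|1=1 -> 111
State from step 3 equals state from step 2 -> cycle length 1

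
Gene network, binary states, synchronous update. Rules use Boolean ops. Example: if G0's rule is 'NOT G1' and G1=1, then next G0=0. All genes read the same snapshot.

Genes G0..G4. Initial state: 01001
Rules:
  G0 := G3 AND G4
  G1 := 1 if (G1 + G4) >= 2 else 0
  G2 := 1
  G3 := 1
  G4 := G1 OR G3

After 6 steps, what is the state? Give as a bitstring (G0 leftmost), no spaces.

Step 1: G0=G3&G4=0&1=0 G1=(1+1>=2)=1 G2=1(const) G3=1(const) G4=G1|G3=1|0=1 -> 01111
Step 2: G0=G3&G4=1&1=1 G1=(1+1>=2)=1 G2=1(const) G3=1(const) G4=G1|G3=1|1=1 -> 11111
Step 3: G0=G3&G4=1&1=1 G1=(1+1>=2)=1 G2=1(const) G3=1(const) G4=G1|G3=1|1=1 -> 11111
Step 4: G0=G3&G4=1&1=1 G1=(1+1>=2)=1 G2=1(const) G3=1(const) G4=G1|G3=1|1=1 -> 11111
Step 5: G0=G3&G4=1&1=1 G1=(1+1>=2)=1 G2=1(const) G3=1(const) G4=G1|G3=1|1=1 -> 11111
Step 6: G0=G3&G4=1&1=1 G1=(1+1>=2)=1 G2=1(const) G3=1(const) G4=G1|G3=1|1=1 -> 11111

11111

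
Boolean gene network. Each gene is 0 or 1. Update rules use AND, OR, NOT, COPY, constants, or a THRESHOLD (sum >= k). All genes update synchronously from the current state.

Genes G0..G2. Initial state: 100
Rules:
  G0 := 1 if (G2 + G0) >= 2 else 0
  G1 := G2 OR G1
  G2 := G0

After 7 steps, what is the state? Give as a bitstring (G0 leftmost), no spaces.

Step 1: G0=(0+1>=2)=0 G1=G2|G1=0|0=0 G2=G0=1 -> 001
Step 2: G0=(1+0>=2)=0 G1=G2|G1=1|0=1 G2=G0=0 -> 010
Step 3: G0=(0+0>=2)=0 G1=G2|G1=0|1=1 G2=G0=0 -> 010
Step 4: G0=(0+0>=2)=0 G1=G2|G1=0|1=1 G2=G0=0 -> 010
Step 5: G0=(0+0>=2)=0 G1=G2|G1=0|1=1 G2=G0=0 -> 010
Step 6: G0=(0+0>=2)=0 G1=G2|G1=0|1=1 G2=G0=0 -> 010
Step 7: G0=(0+0>=2)=0 G1=G2|G1=0|1=1 G2=G0=0 -> 010

010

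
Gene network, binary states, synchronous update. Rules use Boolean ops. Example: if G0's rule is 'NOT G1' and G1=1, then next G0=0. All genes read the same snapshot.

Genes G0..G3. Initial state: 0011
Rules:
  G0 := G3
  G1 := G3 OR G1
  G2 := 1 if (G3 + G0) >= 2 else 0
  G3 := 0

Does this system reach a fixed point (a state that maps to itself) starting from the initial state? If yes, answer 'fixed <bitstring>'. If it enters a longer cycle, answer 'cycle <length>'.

Step 0: 0011
Step 1: G0=G3=1 G1=G3|G1=1|0=1 G2=(1+0>=2)=0 G3=0(const) -> 1100
Step 2: G0=G3=0 G1=G3|G1=0|1=1 G2=(0+1>=2)=0 G3=0(const) -> 0100
Step 3: G0=G3=0 G1=G3|G1=0|1=1 G2=(0+0>=2)=0 G3=0(const) -> 0100
Fixed point reached at step 2: 0100

Answer: fixed 0100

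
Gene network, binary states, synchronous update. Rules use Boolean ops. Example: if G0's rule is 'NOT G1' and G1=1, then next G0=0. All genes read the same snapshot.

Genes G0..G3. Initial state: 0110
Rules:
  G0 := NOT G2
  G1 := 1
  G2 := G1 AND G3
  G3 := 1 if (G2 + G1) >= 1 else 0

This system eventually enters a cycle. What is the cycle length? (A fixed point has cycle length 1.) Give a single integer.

Step 0: 0110
Step 1: G0=NOT G2=NOT 1=0 G1=1(const) G2=G1&G3=1&0=0 G3=(1+1>=1)=1 -> 0101
Step 2: G0=NOT G2=NOT 0=1 G1=1(const) G2=G1&G3=1&1=1 G3=(0+1>=1)=1 -> 1111
Step 3: G0=NOT G2=NOT 1=0 G1=1(const) G2=G1&G3=1&1=1 G3=(1+1>=1)=1 -> 0111
Step 4: G0=NOT G2=NOT 1=0 G1=1(const) G2=G1&G3=1&1=1 G3=(1+1>=1)=1 -> 0111
State from step 4 equals state from step 3 -> cycle length 1

Answer: 1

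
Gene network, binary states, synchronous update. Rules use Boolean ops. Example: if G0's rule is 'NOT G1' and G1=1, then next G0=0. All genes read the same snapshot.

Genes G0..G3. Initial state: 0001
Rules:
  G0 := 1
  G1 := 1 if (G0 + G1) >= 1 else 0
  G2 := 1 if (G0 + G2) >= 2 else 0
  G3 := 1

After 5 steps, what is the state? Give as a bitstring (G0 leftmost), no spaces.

Step 1: G0=1(const) G1=(0+0>=1)=0 G2=(0+0>=2)=0 G3=1(const) -> 1001
Step 2: G0=1(const) G1=(1+0>=1)=1 G2=(1+0>=2)=0 G3=1(const) -> 1101
Step 3: G0=1(const) G1=(1+1>=1)=1 G2=(1+0>=2)=0 G3=1(const) -> 1101
Step 4: G0=1(const) G1=(1+1>=1)=1 G2=(1+0>=2)=0 G3=1(const) -> 1101
Step 5: G0=1(const) G1=(1+1>=1)=1 G2=(1+0>=2)=0 G3=1(const) -> 1101

1101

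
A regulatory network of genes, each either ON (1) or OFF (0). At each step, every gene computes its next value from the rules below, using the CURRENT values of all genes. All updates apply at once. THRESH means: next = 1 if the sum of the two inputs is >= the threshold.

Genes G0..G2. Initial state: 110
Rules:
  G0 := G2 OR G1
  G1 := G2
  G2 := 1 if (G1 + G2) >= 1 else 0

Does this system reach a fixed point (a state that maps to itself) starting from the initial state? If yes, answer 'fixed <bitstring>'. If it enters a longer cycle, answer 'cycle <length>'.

Answer: fixed 111

Derivation:
Step 0: 110
Step 1: G0=G2|G1=0|1=1 G1=G2=0 G2=(1+0>=1)=1 -> 101
Step 2: G0=G2|G1=1|0=1 G1=G2=1 G2=(0+1>=1)=1 -> 111
Step 3: G0=G2|G1=1|1=1 G1=G2=1 G2=(1+1>=1)=1 -> 111
Fixed point reached at step 2: 111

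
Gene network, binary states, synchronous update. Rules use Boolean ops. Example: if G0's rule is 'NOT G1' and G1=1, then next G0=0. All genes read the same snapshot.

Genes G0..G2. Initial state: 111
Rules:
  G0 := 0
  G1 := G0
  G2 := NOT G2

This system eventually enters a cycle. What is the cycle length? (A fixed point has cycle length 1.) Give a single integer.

Answer: 2

Derivation:
Step 0: 111
Step 1: G0=0(const) G1=G0=1 G2=NOT G2=NOT 1=0 -> 010
Step 2: G0=0(const) G1=G0=0 G2=NOT G2=NOT 0=1 -> 001
Step 3: G0=0(const) G1=G0=0 G2=NOT G2=NOT 1=0 -> 000
Step 4: G0=0(const) G1=G0=0 G2=NOT G2=NOT 0=1 -> 001
State from step 4 equals state from step 2 -> cycle length 2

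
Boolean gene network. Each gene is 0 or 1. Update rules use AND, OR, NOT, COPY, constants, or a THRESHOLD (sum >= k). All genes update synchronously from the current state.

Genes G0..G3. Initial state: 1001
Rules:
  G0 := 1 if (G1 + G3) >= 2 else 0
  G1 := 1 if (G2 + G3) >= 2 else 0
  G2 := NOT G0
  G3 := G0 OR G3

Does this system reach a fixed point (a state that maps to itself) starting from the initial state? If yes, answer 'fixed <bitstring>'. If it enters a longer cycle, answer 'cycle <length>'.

Answer: cycle 6

Derivation:
Step 0: 1001
Step 1: G0=(0+1>=2)=0 G1=(0+1>=2)=0 G2=NOT G0=NOT 1=0 G3=G0|G3=1|1=1 -> 0001
Step 2: G0=(0+1>=2)=0 G1=(0+1>=2)=0 G2=NOT G0=NOT 0=1 G3=G0|G3=0|1=1 -> 0011
Step 3: G0=(0+1>=2)=0 G1=(1+1>=2)=1 G2=NOT G0=NOT 0=1 G3=G0|G3=0|1=1 -> 0111
Step 4: G0=(1+1>=2)=1 G1=(1+1>=2)=1 G2=NOT G0=NOT 0=1 G3=G0|G3=0|1=1 -> 1111
Step 5: G0=(1+1>=2)=1 G1=(1+1>=2)=1 G2=NOT G0=NOT 1=0 G3=G0|G3=1|1=1 -> 1101
Step 6: G0=(1+1>=2)=1 G1=(0+1>=2)=0 G2=NOT G0=NOT 1=0 G3=G0|G3=1|1=1 -> 1001
Cycle of length 6 starting at step 0 -> no fixed point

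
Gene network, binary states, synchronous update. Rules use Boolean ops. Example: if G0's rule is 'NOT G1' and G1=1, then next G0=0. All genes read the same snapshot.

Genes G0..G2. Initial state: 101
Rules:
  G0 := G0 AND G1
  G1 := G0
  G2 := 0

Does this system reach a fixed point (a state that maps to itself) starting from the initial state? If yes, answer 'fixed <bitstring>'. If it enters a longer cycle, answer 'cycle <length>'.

Step 0: 101
Step 1: G0=G0&G1=1&0=0 G1=G0=1 G2=0(const) -> 010
Step 2: G0=G0&G1=0&1=0 G1=G0=0 G2=0(const) -> 000
Step 3: G0=G0&G1=0&0=0 G1=G0=0 G2=0(const) -> 000
Fixed point reached at step 2: 000

Answer: fixed 000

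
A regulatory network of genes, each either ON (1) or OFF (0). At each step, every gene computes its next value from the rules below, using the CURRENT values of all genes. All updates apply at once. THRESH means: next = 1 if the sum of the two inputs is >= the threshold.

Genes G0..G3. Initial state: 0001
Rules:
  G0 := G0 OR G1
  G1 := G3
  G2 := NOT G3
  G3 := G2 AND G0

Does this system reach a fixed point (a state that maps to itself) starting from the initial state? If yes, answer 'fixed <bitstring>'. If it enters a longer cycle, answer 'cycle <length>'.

Step 0: 0001
Step 1: G0=G0|G1=0|0=0 G1=G3=1 G2=NOT G3=NOT 1=0 G3=G2&G0=0&0=0 -> 0100
Step 2: G0=G0|G1=0|1=1 G1=G3=0 G2=NOT G3=NOT 0=1 G3=G2&G0=0&0=0 -> 1010
Step 3: G0=G0|G1=1|0=1 G1=G3=0 G2=NOT G3=NOT 0=1 G3=G2&G0=1&1=1 -> 1011
Step 4: G0=G0|G1=1|0=1 G1=G3=1 G2=NOT G3=NOT 1=0 G3=G2&G0=1&1=1 -> 1101
Step 5: G0=G0|G1=1|1=1 G1=G3=1 G2=NOT G3=NOT 1=0 G3=G2&G0=0&1=0 -> 1100
Step 6: G0=G0|G1=1|1=1 G1=G3=0 G2=NOT G3=NOT 0=1 G3=G2&G0=0&1=0 -> 1010
Cycle of length 4 starting at step 2 -> no fixed point

Answer: cycle 4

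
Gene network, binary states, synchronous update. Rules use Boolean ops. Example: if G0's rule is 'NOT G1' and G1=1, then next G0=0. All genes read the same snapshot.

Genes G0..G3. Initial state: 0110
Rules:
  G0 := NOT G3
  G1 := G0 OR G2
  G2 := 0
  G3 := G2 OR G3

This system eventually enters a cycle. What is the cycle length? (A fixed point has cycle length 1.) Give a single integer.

Step 0: 0110
Step 1: G0=NOT G3=NOT 0=1 G1=G0|G2=0|1=1 G2=0(const) G3=G2|G3=1|0=1 -> 1101
Step 2: G0=NOT G3=NOT 1=0 G1=G0|G2=1|0=1 G2=0(const) G3=G2|G3=0|1=1 -> 0101
Step 3: G0=NOT G3=NOT 1=0 G1=G0|G2=0|0=0 G2=0(const) G3=G2|G3=0|1=1 -> 0001
Step 4: G0=NOT G3=NOT 1=0 G1=G0|G2=0|0=0 G2=0(const) G3=G2|G3=0|1=1 -> 0001
State from step 4 equals state from step 3 -> cycle length 1

Answer: 1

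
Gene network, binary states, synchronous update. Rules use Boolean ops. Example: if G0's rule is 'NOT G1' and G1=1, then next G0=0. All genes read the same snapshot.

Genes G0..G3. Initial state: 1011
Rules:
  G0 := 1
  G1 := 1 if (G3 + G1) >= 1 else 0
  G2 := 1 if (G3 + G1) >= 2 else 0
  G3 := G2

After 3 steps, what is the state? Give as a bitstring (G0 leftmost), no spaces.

Step 1: G0=1(const) G1=(1+0>=1)=1 G2=(1+0>=2)=0 G3=G2=1 -> 1101
Step 2: G0=1(const) G1=(1+1>=1)=1 G2=(1+1>=2)=1 G3=G2=0 -> 1110
Step 3: G0=1(const) G1=(0+1>=1)=1 G2=(0+1>=2)=0 G3=G2=1 -> 1101

1101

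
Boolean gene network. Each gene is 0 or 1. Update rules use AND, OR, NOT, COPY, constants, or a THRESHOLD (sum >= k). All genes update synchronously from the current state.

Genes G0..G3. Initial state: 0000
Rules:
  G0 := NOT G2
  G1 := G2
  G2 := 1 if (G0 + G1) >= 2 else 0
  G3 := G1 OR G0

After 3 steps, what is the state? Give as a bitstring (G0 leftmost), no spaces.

Step 1: G0=NOT G2=NOT 0=1 G1=G2=0 G2=(0+0>=2)=0 G3=G1|G0=0|0=0 -> 1000
Step 2: G0=NOT G2=NOT 0=1 G1=G2=0 G2=(1+0>=2)=0 G3=G1|G0=0|1=1 -> 1001
Step 3: G0=NOT G2=NOT 0=1 G1=G2=0 G2=(1+0>=2)=0 G3=G1|G0=0|1=1 -> 1001

1001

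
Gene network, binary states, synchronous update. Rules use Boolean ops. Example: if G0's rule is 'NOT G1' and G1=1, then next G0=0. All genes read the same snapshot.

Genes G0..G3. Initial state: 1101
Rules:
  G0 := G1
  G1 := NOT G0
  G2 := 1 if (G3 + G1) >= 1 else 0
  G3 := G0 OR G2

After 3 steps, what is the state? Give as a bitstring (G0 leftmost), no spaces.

Step 1: G0=G1=1 G1=NOT G0=NOT 1=0 G2=(1+1>=1)=1 G3=G0|G2=1|0=1 -> 1011
Step 2: G0=G1=0 G1=NOT G0=NOT 1=0 G2=(1+0>=1)=1 G3=G0|G2=1|1=1 -> 0011
Step 3: G0=G1=0 G1=NOT G0=NOT 0=1 G2=(1+0>=1)=1 G3=G0|G2=0|1=1 -> 0111

0111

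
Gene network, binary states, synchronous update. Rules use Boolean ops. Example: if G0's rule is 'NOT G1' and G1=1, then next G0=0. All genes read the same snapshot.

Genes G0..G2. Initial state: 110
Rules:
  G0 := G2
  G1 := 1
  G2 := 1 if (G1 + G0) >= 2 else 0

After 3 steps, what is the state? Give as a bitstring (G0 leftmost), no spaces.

Step 1: G0=G2=0 G1=1(const) G2=(1+1>=2)=1 -> 011
Step 2: G0=G2=1 G1=1(const) G2=(1+0>=2)=0 -> 110
Step 3: G0=G2=0 G1=1(const) G2=(1+1>=2)=1 -> 011

011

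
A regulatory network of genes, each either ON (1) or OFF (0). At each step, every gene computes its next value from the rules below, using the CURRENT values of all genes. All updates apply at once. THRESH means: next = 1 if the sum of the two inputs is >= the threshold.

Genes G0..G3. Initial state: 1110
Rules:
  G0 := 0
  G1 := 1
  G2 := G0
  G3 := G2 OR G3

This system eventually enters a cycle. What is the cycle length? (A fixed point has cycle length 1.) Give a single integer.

Step 0: 1110
Step 1: G0=0(const) G1=1(const) G2=G0=1 G3=G2|G3=1|0=1 -> 0111
Step 2: G0=0(const) G1=1(const) G2=G0=0 G3=G2|G3=1|1=1 -> 0101
Step 3: G0=0(const) G1=1(const) G2=G0=0 G3=G2|G3=0|1=1 -> 0101
State from step 3 equals state from step 2 -> cycle length 1

Answer: 1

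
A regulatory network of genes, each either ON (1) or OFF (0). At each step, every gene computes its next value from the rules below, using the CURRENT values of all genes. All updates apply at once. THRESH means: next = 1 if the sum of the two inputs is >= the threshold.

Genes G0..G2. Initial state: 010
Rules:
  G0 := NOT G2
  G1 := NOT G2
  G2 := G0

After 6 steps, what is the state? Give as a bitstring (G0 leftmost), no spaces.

Step 1: G0=NOT G2=NOT 0=1 G1=NOT G2=NOT 0=1 G2=G0=0 -> 110
Step 2: G0=NOT G2=NOT 0=1 G1=NOT G2=NOT 0=1 G2=G0=1 -> 111
Step 3: G0=NOT G2=NOT 1=0 G1=NOT G2=NOT 1=0 G2=G0=1 -> 001
Step 4: G0=NOT G2=NOT 1=0 G1=NOT G2=NOT 1=0 G2=G0=0 -> 000
Step 5: G0=NOT G2=NOT 0=1 G1=NOT G2=NOT 0=1 G2=G0=0 -> 110
Step 6: G0=NOT G2=NOT 0=1 G1=NOT G2=NOT 0=1 G2=G0=1 -> 111

111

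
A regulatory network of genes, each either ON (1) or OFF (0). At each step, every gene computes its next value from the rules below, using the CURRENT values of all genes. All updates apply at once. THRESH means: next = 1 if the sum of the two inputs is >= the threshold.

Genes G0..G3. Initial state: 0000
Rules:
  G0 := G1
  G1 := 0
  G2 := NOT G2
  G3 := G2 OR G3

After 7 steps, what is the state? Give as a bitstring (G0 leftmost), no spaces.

Step 1: G0=G1=0 G1=0(const) G2=NOT G2=NOT 0=1 G3=G2|G3=0|0=0 -> 0010
Step 2: G0=G1=0 G1=0(const) G2=NOT G2=NOT 1=0 G3=G2|G3=1|0=1 -> 0001
Step 3: G0=G1=0 G1=0(const) G2=NOT G2=NOT 0=1 G3=G2|G3=0|1=1 -> 0011
Step 4: G0=G1=0 G1=0(const) G2=NOT G2=NOT 1=0 G3=G2|G3=1|1=1 -> 0001
Step 5: G0=G1=0 G1=0(const) G2=NOT G2=NOT 0=1 G3=G2|G3=0|1=1 -> 0011
Step 6: G0=G1=0 G1=0(const) G2=NOT G2=NOT 1=0 G3=G2|G3=1|1=1 -> 0001
Step 7: G0=G1=0 G1=0(const) G2=NOT G2=NOT 0=1 G3=G2|G3=0|1=1 -> 0011

0011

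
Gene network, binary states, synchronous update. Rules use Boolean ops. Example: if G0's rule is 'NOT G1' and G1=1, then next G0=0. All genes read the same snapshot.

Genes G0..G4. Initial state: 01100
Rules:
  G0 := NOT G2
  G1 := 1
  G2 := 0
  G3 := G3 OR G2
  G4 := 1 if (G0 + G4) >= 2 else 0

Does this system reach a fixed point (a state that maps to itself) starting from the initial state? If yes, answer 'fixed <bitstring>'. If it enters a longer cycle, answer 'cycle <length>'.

Answer: fixed 11010

Derivation:
Step 0: 01100
Step 1: G0=NOT G2=NOT 1=0 G1=1(const) G2=0(const) G3=G3|G2=0|1=1 G4=(0+0>=2)=0 -> 01010
Step 2: G0=NOT G2=NOT 0=1 G1=1(const) G2=0(const) G3=G3|G2=1|0=1 G4=(0+0>=2)=0 -> 11010
Step 3: G0=NOT G2=NOT 0=1 G1=1(const) G2=0(const) G3=G3|G2=1|0=1 G4=(1+0>=2)=0 -> 11010
Fixed point reached at step 2: 11010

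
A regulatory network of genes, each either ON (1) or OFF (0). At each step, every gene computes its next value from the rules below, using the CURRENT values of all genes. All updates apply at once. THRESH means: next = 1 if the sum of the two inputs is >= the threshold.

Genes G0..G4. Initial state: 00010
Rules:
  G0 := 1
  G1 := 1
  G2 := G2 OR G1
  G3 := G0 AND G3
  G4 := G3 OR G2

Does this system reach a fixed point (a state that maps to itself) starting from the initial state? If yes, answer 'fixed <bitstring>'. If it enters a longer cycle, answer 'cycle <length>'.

Step 0: 00010
Step 1: G0=1(const) G1=1(const) G2=G2|G1=0|0=0 G3=G0&G3=0&1=0 G4=G3|G2=1|0=1 -> 11001
Step 2: G0=1(const) G1=1(const) G2=G2|G1=0|1=1 G3=G0&G3=1&0=0 G4=G3|G2=0|0=0 -> 11100
Step 3: G0=1(const) G1=1(const) G2=G2|G1=1|1=1 G3=G0&G3=1&0=0 G4=G3|G2=0|1=1 -> 11101
Step 4: G0=1(const) G1=1(const) G2=G2|G1=1|1=1 G3=G0&G3=1&0=0 G4=G3|G2=0|1=1 -> 11101
Fixed point reached at step 3: 11101

Answer: fixed 11101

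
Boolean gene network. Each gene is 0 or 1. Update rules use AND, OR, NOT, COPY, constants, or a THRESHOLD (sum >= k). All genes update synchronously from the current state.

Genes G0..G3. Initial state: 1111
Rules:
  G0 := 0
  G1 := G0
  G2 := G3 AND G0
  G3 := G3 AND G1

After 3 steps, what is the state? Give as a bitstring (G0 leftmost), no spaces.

Step 1: G0=0(const) G1=G0=1 G2=G3&G0=1&1=1 G3=G3&G1=1&1=1 -> 0111
Step 2: G0=0(const) G1=G0=0 G2=G3&G0=1&0=0 G3=G3&G1=1&1=1 -> 0001
Step 3: G0=0(const) G1=G0=0 G2=G3&G0=1&0=0 G3=G3&G1=1&0=0 -> 0000

0000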